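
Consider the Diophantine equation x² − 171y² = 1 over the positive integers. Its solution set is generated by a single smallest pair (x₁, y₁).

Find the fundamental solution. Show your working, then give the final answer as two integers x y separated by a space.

170 13

√171 → a₀=13, period (13,26); ℓ=2 even so k=1
k=0  a_k=13  p_k/q_k = 13/1
k=1  a_k=13  p_k/q_k = 170/13
fundamental: x₁=170, y₁=13  (since 28900 − 171·169 = 1)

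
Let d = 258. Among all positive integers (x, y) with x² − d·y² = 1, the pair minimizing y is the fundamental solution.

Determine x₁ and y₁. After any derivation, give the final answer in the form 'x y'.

√258 = [16; 16,32, …], period ℓ=2 (even) → k=1
step 0: (16, 1)  from 16·(1,0) + (0,1)
step 1: (257, 16)  from 16·(16,1) + (1,0)
(x₁, y₁) = (257, 16);  257² − 258·16² = 1 ✓

257 16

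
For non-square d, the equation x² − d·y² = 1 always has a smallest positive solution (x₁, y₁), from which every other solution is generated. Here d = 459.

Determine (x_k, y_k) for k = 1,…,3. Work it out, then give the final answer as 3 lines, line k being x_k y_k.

499850 23331
499700044999 23324000700
499550134985000450 23317003499766669

√459 = [21; 2,2,1,4,21,4,1,2,2,42, …], period ℓ=10 (even) → k=9
i=0: a=21 ⇒ p=21, q=1
i=1: a=2 ⇒ p=43, q=2
i=2: a=2 ⇒ p=107, q=5
i=3: a=1 ⇒ p=150, q=7
i=4: a=4 ⇒ p=707, q=33
i=5: a=21 ⇒ p=14997, q=700
…
i=8: a=2 ⇒ p=212079, q=9899
i=9: a=2 ⇒ p=499850, q=23331
fundamental: x₁=499850, y₁=23331  (since 249850022500 − 459·544335561 = 1)
n=2: (499850,23331)∘(499850,23331) = (499850·499850+459·23331·23331, 499850·23331+23331·499850) = (499700044999,23324000700)
n=3: (499700044999,23324000700)∘(499850,23331) = (499850·499700044999+459·23331·23324000700, 499850·23324000700+23331·499700044999) = (499550134985000450,23317003499766669)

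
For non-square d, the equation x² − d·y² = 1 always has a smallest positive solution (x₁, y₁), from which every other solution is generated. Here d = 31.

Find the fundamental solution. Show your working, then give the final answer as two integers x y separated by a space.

√31 → a₀=5, period (1,1,3,5,3,1,1,10); ℓ=8 even so k=7
a_0=5:  p_0=5·1+0=5,  q_0=5·0+1=1
a_1=1:  p_1=1·5+1=6,  q_1=1·1+0=1
a_2=1:  p_2=1·6+5=11,  q_2=1·1+1=2
a_3=3:  p_3=3·11+6=39,  q_3=3·2+1=7
…
a_6=1:  p_6=1·657+206=863,  q_6=1·118+37=155
a_7=1:  p_7=1·863+657=1520,  q_7=1·155+118=273
fundamental: x₁=1520, y₁=273  (since 2310400 − 31·74529 = 1)

1520 273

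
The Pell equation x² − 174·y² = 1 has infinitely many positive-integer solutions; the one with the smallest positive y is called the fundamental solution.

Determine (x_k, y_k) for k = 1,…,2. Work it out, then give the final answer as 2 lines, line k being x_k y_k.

1451 110
4210801 319220

√174 → a₀=13, period (5,4,5,26); ℓ=4 even so k=3
step 0: (13, 1)  from 13·(1,0) + (0,1)
step 1: (66, 5)  from 5·(13,1) + (1,0)
step 2: (277, 21)  from 4·(66,5) + (13,1)
step 3: (1451, 110)  from 5·(277,21) + (66,5)
(x₁, y₁) = (1451, 110);  1451² − 174·110² = 1 ✓
(1451+110√174)^2 = 4210801 + 319220√174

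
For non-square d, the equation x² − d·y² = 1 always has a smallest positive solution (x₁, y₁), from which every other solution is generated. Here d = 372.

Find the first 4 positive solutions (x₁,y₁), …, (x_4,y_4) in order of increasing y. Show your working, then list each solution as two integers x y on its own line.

12151 630
295293601 15310260
7176225079351 372069937890
174396621583094401 9042043615292520

d=372: √d = [19; 3,2,12,2,3,38] (ℓ=6, even), read p_5/q_5
i=0: a=19 ⇒ p=19, q=1
i=1: a=3 ⇒ p=58, q=3
i=2: a=2 ⇒ p=135, q=7
…
i=4: a=2 ⇒ p=3491, q=181
i=5: a=3 ⇒ p=12151, q=630
(x₁, y₁) = (12151, 630);  12151² − 372·630² = 1 ✓
n=2: (12151,630)∘(12151,630) = (12151·12151+372·630·630, 12151·630+630·12151) = (295293601,15310260)
n=3: (295293601,15310260)∘(12151,630) = (12151·295293601+372·630·15310260, 12151·15310260+630·295293601) = (7176225079351,372069937890)
n=4: (7176225079351,372069937890)∘(12151,630) = (12151·7176225079351+372·630·372069937890, 12151·372069937890+630·7176225079351) = (174396621583094401,9042043615292520)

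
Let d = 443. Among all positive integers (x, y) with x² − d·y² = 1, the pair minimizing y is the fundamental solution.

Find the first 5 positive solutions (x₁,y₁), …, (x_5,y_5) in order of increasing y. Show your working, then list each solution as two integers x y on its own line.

√443 → a₀=21, period (21,42); ℓ=2 even so k=1
step 0: (21, 1)  from 21·(1,0) + (0,1)
step 1: (442, 21)  from 21·(21,1) + (1,0)
fundamental: x₁=442, y₁=21  (since 195364 − 443·441 = 1)
n=2: (442,21)∘(442,21) = (442·442+443·21·21, 442·21+21·442) = (390727,18564)
n=3: (390727,18564)∘(442,21) = (442·390727+443·21·18564, 442·18564+21·390727) = (345402226,16410555)
n=4: (345402226,16410555)∘(442,21) = (442·345402226+443·21·16410555, 442·16410555+21·345402226) = (305335177057,14506912056)
n=5: (305335177057,14506912056)∘(442,21) = (442·305335177057+443·21·14506912056, 442·14506912056+21·305335177057) = (269915951116162,12824093846949)

442 21
390727 18564
345402226 16410555
305335177057 14506912056
269915951116162 12824093846949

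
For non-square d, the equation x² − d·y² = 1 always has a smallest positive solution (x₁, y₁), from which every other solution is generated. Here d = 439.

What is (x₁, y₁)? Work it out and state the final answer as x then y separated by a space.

440 21

√439 = [20; 1,19,1,40, …], period ℓ=4 (even) → k=3
i=0: a=20 ⇒ p=20, q=1
i=1: a=1 ⇒ p=21, q=1
i=2: a=19 ⇒ p=419, q=20
i=3: a=1 ⇒ p=440, q=21
fundamental: x₁=440, y₁=21  (since 193600 − 439·441 = 1)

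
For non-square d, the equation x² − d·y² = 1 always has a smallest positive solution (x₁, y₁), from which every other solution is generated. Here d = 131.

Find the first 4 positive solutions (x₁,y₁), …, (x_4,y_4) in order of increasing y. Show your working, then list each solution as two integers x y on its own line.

10610 927
225144199 19670940
4777559892170 417417345873
101379820686703201 8857596059754120

√131 = [11; 2,4,11,4,2,22, …], period ℓ=6 (even) → k=5
step 0: (11, 1)  from 11·(1,0) + (0,1)
…
step 4: (4727, 413)  from 4·(1156,101) + (103,9)
step 5: (10610, 927)  from 2·(4727,413) + (1156,101)
(x₁, y₁) = (10610, 927);  10610² − 131·927² = 1 ✓
k=2:  x_2 = 10610·10610+131·927·927 = 225144199,  y_2 = 10610·927+927·10610 = 19670940
k=3:  x_3 = 10610·225144199+131·927·19670940 = 4777559892170,  y_3 = 10610·19670940+927·225144199 = 417417345873
k=4:  x_4 = 10610·4777559892170+131·927·417417345873 = 101379820686703201,  y_4 = 10610·417417345873+927·4777559892170 = 8857596059754120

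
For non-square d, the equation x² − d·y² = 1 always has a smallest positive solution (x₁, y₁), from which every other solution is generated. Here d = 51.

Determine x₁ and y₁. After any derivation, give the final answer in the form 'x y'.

d=51: √d = [7; 7,14] (ℓ=2, even), read p_1/q_1
a_0=7:  p_0=7·1+0=7,  q_0=7·0+1=1
a_1=7:  p_1=7·7+1=50,  q_1=7·1+0=7
(x₁, y₁) = (50, 7);  50² − 51·7² = 1 ✓

50 7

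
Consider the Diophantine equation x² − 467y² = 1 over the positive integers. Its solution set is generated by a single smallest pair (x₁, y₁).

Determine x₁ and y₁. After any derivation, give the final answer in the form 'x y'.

√467 = [21; 1,1,1,1,3,…,1,1,42, …], period ℓ=14 (even) → k=13
i=0: a=21 ⇒ p=21, q=1
…
i=3: a=1 ⇒ p=65, q=3
…
i=5: a=3 ⇒ p=389, q=18
…
i=8: a=3 ⇒ p=82767, q=3830
…
i=10: a=1 ⇒ p=358232, q=16577
…
i=12: a=1 ⇒ p=991929, q=45901
i=13: a=1 ⇒ p=1625626, q=75225
(x₁, y₁) = (1625626, 75225);  1625626² − 467·75225² = 1 ✓

1625626 75225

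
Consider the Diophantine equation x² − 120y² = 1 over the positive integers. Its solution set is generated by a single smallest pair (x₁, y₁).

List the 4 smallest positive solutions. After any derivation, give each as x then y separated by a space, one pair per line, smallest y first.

√120 = [10; 1,20, …], period ℓ=2 (even) → k=1
step 0: (10, 1)  from 10·(1,0) + (0,1)
step 1: (11, 1)  from 1·(10,1) + (1,0)
(x₁, y₁) = (11, 1);  11² − 120·1² = 1 ✓
n=2: (11,1)∘(11,1) = (11·11+120·1·1, 11·1+1·11) = (241,22)
n=3: (241,22)∘(11,1) = (11·241+120·1·22, 11·22+1·241) = (5291,483)
n=4: (5291,483)∘(11,1) = (11·5291+120·1·483, 11·483+1·5291) = (116161,10604)

11 1
241 22
5291 483
116161 10604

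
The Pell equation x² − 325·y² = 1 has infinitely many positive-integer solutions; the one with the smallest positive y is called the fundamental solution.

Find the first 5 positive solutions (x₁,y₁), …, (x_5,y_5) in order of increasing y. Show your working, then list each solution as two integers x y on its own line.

√325 → a₀=18, period (36); ℓ=1 odd so k=1
i=0: a=18 ⇒ p=18, q=1
i=1: a=36 ⇒ p=649, q=36
fundamental: x₁=649, y₁=36  (since 421201 − 325·1296 = 1)
k=2:  x_2 = 649·649+325·36·36 = 842401,  y_2 = 649·36+36·649 = 46728
k=3:  x_3 = 649·842401+325·36·46728 = 1093435849,  y_3 = 649·46728+36·842401 = 60652908
k=4:  x_4 = 649·1093435849+325·36·60652908 = 1419278889601,  y_4 = 649·60652908+36·1093435849 = 78727427856
k=5:  x_5 = 649·1419278889601+325·36·78727427856 = 1842222905266249,  y_5 = 649·78727427856+36·1419278889601 = 102188140704180

649 36
842401 46728
1093435849 60652908
1419278889601 78727427856
1842222905266249 102188140704180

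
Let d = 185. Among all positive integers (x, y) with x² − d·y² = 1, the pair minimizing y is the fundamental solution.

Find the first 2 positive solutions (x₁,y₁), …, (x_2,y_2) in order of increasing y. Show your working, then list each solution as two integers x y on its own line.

√185 → a₀=13, period (1,1,1,1,26); ℓ=5 odd so k=9
step 0: (13, 1)  from 13·(1,0) + (0,1)
…
step 3: (41, 3)  from 1·(27,2) + (14,1)
…
step 5: (1809, 133)  from 26·(68,5) + (41,3)
step 6: (1877, 138)  from 1·(1809,133) + (68,5)
step 7: (3686, 271)  from 1·(1877,138) + (1809,133)
step 8: (5563, 409)  from 1·(3686,271) + (1877,138)
step 9: (9249, 680)  from 1·(5563,409) + (3686,271)
→ (9249, 680).  Check: 9249²=85544001, 185·680²=85544000, difference 1.
k=2:  x_2 = 9249·9249+185·680·680 = 171088001,  y_2 = 9249·680+680·9249 = 12578640

9249 680
171088001 12578640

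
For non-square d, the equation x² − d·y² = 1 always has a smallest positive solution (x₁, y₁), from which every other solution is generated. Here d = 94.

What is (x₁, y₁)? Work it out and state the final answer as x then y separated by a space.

2143295 221064

√94 → a₀=9, period (1,2,3,1,1,…,2,1,18); ℓ=16 even so k=15
a_0=9:  p_0=9·1+0=9,  q_0=9·0+1=1
…
a_2=2:  p_2=2·10+9=29,  q_2=2·1+1=3
…
a_7=1:  p_7=1·1241+223=1464,  q_7=1·128+23=151
…
a_13=3:  p_13=3·184493+99455=652934,  q_13=3·19029+10258=67345
a_14=2:  p_14=2·652934+184493=1490361,  q_14=2·67345+19029=153719
a_15=1:  p_15=1·1490361+652934=2143295,  q_15=1·153719+67345=221064
→ (2143295, 221064).  Check: 2143295²=4593713457025, 94·221064²=4593713457024, difference 1.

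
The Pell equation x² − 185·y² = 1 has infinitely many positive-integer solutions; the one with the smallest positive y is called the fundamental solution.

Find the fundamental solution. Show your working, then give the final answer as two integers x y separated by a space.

9249 680

√185 = [13; 1,1,1,1,26, …], period ℓ=5 (odd) → k=9
step 0: (13, 1)  from 13·(1,0) + (0,1)
…
step 2: (27, 2)  from 1·(14,1) + (13,1)
…
step 5: (1809, 133)  from 26·(68,5) + (41,3)
step 6: (1877, 138)  from 1·(1809,133) + (68,5)
…
step 8: (5563, 409)  from 1·(3686,271) + (1877,138)
step 9: (9249, 680)  from 1·(5563,409) + (3686,271)
(x₁, y₁) = (9249, 680);  9249² − 185·680² = 1 ✓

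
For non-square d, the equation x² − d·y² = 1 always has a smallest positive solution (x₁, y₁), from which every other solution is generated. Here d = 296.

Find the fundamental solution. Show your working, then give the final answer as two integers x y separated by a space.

√296 = [17; 4,1,7,1,4,34, …], period ℓ=6 (even) → k=5
i=0: a=17 ⇒ p=17, q=1
i=1: a=4 ⇒ p=69, q=4
i=2: a=1 ⇒ p=86, q=5
i=3: a=7 ⇒ p=671, q=39
i=4: a=1 ⇒ p=757, q=44
i=5: a=4 ⇒ p=3699, q=215
→ (3699, 215).  Check: 3699²=13682601, 296·215²=13682600, difference 1.

3699 215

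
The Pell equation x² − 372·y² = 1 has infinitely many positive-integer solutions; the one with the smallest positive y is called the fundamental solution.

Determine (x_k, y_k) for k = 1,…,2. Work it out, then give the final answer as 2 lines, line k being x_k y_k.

√372 → a₀=19, period (3,2,12,2,3,38); ℓ=6 even so k=5
k=0  a_k=19  p_k/q_k = 19/1
…
k=4  a_k=2  p_k/q_k = 3491/181
k=5  a_k=3  p_k/q_k = 12151/630
→ (12151, 630).  Check: 12151²=147646801, 372·630²=147646800, difference 1.
k=2:  x_2 = 12151·12151+372·630·630 = 295293601,  y_2 = 12151·630+630·12151 = 15310260

12151 630
295293601 15310260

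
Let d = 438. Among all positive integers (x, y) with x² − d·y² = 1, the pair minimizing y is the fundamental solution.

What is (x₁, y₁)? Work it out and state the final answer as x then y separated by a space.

293 14

d=438: √d = [20; 1,12,1,40] (ℓ=4, even), read p_3/q_3
k=0  a_k=20  p_k/q_k = 20/1
k=1  a_k=1  p_k/q_k = 21/1
k=2  a_k=12  p_k/q_k = 272/13
k=3  a_k=1  p_k/q_k = 293/14
→ (293, 14).  Check: 293²=85849, 438·14²=85848, difference 1.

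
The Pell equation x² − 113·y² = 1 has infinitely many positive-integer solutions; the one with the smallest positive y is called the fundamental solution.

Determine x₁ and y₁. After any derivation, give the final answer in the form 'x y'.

[10; 1,1,1,2,2,1,1,1,20] for √113; ℓ=9 ⇒ convergent index 17
i=0: a=10 ⇒ p=10, q=1
…
i=2: a=1 ⇒ p=21, q=2
i=3: a=1 ⇒ p=32, q=3
…
i=13: a=2 ⇒ p=131952, q=12413
i=14: a=2 ⇒ p=313483, q=29490
…
i=16: a=1 ⇒ p=758918, q=71393
i=17: a=1 ⇒ p=1204353, q=113296
→ (1204353, 113296).  Check: 1204353²=1450466148609, 113·113296²=1450466148608, difference 1.

1204353 113296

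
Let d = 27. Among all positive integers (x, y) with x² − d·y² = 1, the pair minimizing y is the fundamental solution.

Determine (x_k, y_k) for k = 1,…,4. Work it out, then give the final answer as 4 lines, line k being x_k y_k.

26 5
1351 260
70226 13515
3650401 702520

√27 = [5; 5,10, …], period ℓ=2 (even) → k=1
a_0=5:  p_0=5·1+0=5,  q_0=5·0+1=1
a_1=5:  p_1=5·5+1=26,  q_1=5·1+0=5
fundamental: x₁=26, y₁=5  (since 676 − 27·25 = 1)
(26+5√27)^2 = 1351 + 260√27
(26+5√27)^3 = 70226 + 13515√27
(26+5√27)^4 = 3650401 + 702520√27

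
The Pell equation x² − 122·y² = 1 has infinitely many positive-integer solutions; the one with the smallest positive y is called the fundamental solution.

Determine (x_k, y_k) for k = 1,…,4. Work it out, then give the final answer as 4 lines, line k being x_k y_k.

243 22
118097 10692
57394899 5196290
27893802817 2525386248

[11; 22] for √122; ℓ=1 ⇒ convergent index 1
step 0: (11, 1)  from 11·(1,0) + (0,1)
step 1: (243, 22)  from 22·(11,1) + (1,0)
(x₁, y₁) = (243, 22);  243² − 122·22² = 1 ✓
n=2: (243,22)∘(243,22) = (243·243+122·22·22, 243·22+22·243) = (118097,10692)
n=3: (118097,10692)∘(243,22) = (243·118097+122·22·10692, 243·10692+22·118097) = (57394899,5196290)
n=4: (57394899,5196290)∘(243,22) = (243·57394899+122·22·5196290, 243·5196290+22·57394899) = (27893802817,2525386248)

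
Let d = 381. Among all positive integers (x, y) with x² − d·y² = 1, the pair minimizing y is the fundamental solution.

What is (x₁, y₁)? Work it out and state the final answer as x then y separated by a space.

1015 52

√381 → a₀=19, period (1,1,12,1,1,38); ℓ=6 even so k=5
i=0: a=19 ⇒ p=19, q=1
…
i=2: a=1 ⇒ p=39, q=2
i=3: a=12 ⇒ p=488, q=25
i=4: a=1 ⇒ p=527, q=27
i=5: a=1 ⇒ p=1015, q=52
(x₁, y₁) = (1015, 52);  1015² − 381·52² = 1 ✓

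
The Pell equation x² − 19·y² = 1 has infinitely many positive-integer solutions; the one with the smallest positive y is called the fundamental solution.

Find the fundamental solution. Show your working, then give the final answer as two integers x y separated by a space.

√19 = [4; 2,1,3,1,2,8, …], period ℓ=6 (even) → k=5
k=0  a_k=4  p_k/q_k = 4/1
…
k=2  a_k=1  p_k/q_k = 13/3
…
k=4  a_k=1  p_k/q_k = 61/14
k=5  a_k=2  p_k/q_k = 170/39
(x₁, y₁) = (170, 39);  170² − 19·39² = 1 ✓

170 39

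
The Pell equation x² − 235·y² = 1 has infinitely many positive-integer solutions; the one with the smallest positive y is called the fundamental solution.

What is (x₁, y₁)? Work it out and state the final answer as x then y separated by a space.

46 3

[15; 3,30] for √235; ℓ=2 ⇒ convergent index 1
a_0=15:  p_0=15·1+0=15,  q_0=15·0+1=1
a_1=3:  p_1=3·15+1=46,  q_1=3·1+0=3
→ (46, 3).  Check: 46²=2116, 235·3²=2115, difference 1.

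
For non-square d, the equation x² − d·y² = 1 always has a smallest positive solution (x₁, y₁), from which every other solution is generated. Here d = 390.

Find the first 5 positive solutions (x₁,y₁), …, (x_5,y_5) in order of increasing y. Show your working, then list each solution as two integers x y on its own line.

√390 → a₀=19, period (1,2,1,38); ℓ=4 even so k=3
i=0: a=19 ⇒ p=19, q=1
…
i=2: a=2 ⇒ p=59, q=3
i=3: a=1 ⇒ p=79, q=4
fundamental: x₁=79, y₁=4  (since 6241 − 390·16 = 1)
(x_2, y_2) = (79·79 + 390·4·4, 79·4 + 4·79) = (12481, 632)
(x_3, y_3) = (79·12481 + 390·4·632, 79·632 + 4·12481) = (1971919, 99852)
(x_4, y_4) = (79·1971919 + 390·4·99852, 79·99852 + 4·1971919) = (311550721, 15775984)
(x_5, y_5) = (79·311550721 + 390·4·15775984, 79·15775984 + 4·311550721) = (49223041999, 2492505620)

79 4
12481 632
1971919 99852
311550721 15775984
49223041999 2492505620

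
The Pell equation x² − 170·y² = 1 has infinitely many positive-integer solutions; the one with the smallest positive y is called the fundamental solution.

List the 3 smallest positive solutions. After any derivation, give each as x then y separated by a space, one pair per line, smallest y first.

√170 = [13; 26, …], period ℓ=1 (odd) → k=1
a_0=13:  p_0=13·1+0=13,  q_0=13·0+1=1
a_1=26:  p_1=26·13+1=339,  q_1=26·1+0=26
(x₁, y₁) = (339, 26);  339² − 170·26² = 1 ✓
(339+26√170)^2 = 229841 + 17628√170
(339+26√170)^3 = 155831859 + 11951758√170

339 26
229841 17628
155831859 11951758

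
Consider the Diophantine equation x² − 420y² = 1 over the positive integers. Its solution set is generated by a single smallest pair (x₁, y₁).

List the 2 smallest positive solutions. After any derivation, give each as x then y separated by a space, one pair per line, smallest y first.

41 2
3361 164

√420 → a₀=20, period (2,40); ℓ=2 even so k=1
i=0: a=20 ⇒ p=20, q=1
i=1: a=2 ⇒ p=41, q=2
(x₁, y₁) = (41, 2);  41² − 420·2² = 1 ✓
n=2: (41,2)∘(41,2) = (41·41+420·2·2, 41·2+2·41) = (3361,164)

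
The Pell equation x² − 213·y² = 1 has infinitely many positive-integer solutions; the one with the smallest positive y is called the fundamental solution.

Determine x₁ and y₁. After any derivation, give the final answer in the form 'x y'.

194399 13320

d=213: √d = [14; 1,1,2,6,1,8,1,6,2,1,1,28] (ℓ=12, even), read p_11/q_11
k=0  a_k=14  p_k/q_k = 14/1
k=1  a_k=1  p_k/q_k = 15/1
k=2  a_k=1  p_k/q_k = 29/2
k=3  a_k=2  p_k/q_k = 73/5
…
k=5  a_k=1  p_k/q_k = 540/37
…
k=9  a_k=2  p_k/q_k = 78825/5401
k=10  a_k=1  p_k/q_k = 115574/7919
k=11  a_k=1  p_k/q_k = 194399/13320
fundamental: x₁=194399, y₁=13320  (since 37790971201 − 213·177422400 = 1)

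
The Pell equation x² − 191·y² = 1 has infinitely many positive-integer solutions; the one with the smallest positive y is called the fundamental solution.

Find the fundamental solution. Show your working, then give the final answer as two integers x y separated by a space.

8994000 650783

d=191: √d = [13; 1,4,1,1,3,…,4,1,26] (ℓ=16, even), read p_15/q_15
step 0: (13, 1)  from 13·(1,0) + (0,1)
step 1: (14, 1)  from 1·(13,1) + (1,0)
step 2: (69, 5)  from 4·(14,1) + (13,1)
step 3: (83, 6)  from 1·(69,5) + (14,1)
step 4: (152, 11)  from 1·(83,6) + (69,5)
step 5: (539, 39)  from 3·(152,11) + (83,6)
step 6: (1230, 89)  from 2·(539,39) + (152,11)
…
step 8: (40217, 2910)  from 13·(2999,217) + (1230,89)
step 9: (83433, 6037)  from 2·(40217,2910) + (2999,217)
…
step 12: (911765, 65973)  from 1·(704682,50989) + (207083,14984)
step 13: (1616447, 116962)  from 1·(911765,65973) + (704682,50989)
step 14: (7377553, 533821)  from 4·(1616447,116962) + (911765,65973)
step 15: (8994000, 650783)  from 1·(7377553,533821) + (1616447,116962)
fundamental: x₁=8994000, y₁=650783  (since 80892036000000 − 191·423518513089 = 1)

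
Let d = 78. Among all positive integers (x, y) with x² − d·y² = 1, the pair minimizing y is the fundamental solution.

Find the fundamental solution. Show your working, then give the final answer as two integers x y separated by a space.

d=78: √d = [8; 1,4,1,16] (ℓ=4, even), read p_3/q_3
step 0: (8, 1)  from 8·(1,0) + (0,1)
…
step 2: (44, 5)  from 4·(9,1) + (8,1)
step 3: (53, 6)  from 1·(44,5) + (9,1)
→ (53, 6).  Check: 53²=2809, 78·6²=2808, difference 1.

53 6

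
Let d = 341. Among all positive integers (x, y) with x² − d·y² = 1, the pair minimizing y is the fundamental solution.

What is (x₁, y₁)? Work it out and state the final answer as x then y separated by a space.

10626551 575460

[18; 2,6,1,8,2,…,6,2,36] for √341; ℓ=14 ⇒ convergent index 13
step 0: (18, 1)  from 18·(1,0) + (0,1)
…
step 2: (240, 13)  from 6·(37,2) + (18,1)
step 3: (277, 15)  from 1·(240,13) + (37,2)
step 4: (2456, 133)  from 8·(277,15) + (240,13)
…
step 6: (7645, 414)  from 1·(5189,281) + (2456,133)
…
step 9: (76727, 4155)  from 2·(28124,1523) + (20479,1109)
step 10: (641940, 34763)  from 8·(76727,4155) + (28124,1523)
step 11: (718667, 38918)  from 1·(641940,34763) + (76727,4155)
step 12: (4953942, 268271)  from 6·(718667,38918) + (641940,34763)
step 13: (10626551, 575460)  from 2·(4953942,268271) + (718667,38918)
(x₁, y₁) = (10626551, 575460);  10626551² − 341·575460² = 1 ✓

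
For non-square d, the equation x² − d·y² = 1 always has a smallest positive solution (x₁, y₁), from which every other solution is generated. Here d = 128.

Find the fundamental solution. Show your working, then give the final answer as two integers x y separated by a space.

577 51

[11; 3,5,3,22] for √128; ℓ=4 ⇒ convergent index 3
i=0: a=11 ⇒ p=11, q=1
…
i=2: a=5 ⇒ p=181, q=16
i=3: a=3 ⇒ p=577, q=51
(x₁, y₁) = (577, 51);  577² − 128·51² = 1 ✓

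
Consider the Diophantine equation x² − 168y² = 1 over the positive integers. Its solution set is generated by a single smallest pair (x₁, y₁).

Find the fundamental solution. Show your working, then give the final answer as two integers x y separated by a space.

d=168: √d = [12; 1,24] (ℓ=2, even), read p_1/q_1
step 0: (12, 1)  from 12·(1,0) + (0,1)
step 1: (13, 1)  from 1·(12,1) + (1,0)
→ (13, 1).  Check: 13²=169, 168·1²=168, difference 1.

13 1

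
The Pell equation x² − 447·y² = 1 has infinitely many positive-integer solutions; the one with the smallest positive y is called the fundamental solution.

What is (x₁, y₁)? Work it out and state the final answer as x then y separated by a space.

148 7

[21; 7,42] for √447; ℓ=2 ⇒ convergent index 1
step 0: (21, 1)  from 21·(1,0) + (0,1)
step 1: (148, 7)  from 7·(21,1) + (1,0)
fundamental: x₁=148, y₁=7  (since 21904 − 447·49 = 1)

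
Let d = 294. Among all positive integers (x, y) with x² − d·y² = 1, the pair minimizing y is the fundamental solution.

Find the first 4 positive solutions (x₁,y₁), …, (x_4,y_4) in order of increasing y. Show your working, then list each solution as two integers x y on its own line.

4801 280
46099201 2688560
442644523201 25815552840
4250272665676801 247880935681120

d=294: √d = [17; 6,1,4,1,6,34] (ℓ=6, even), read p_5/q_5
k=0  a_k=17  p_k/q_k = 17/1
k=1  a_k=6  p_k/q_k = 103/6
…
k=3  a_k=4  p_k/q_k = 583/34
k=4  a_k=1  p_k/q_k = 703/41
k=5  a_k=6  p_k/q_k = 4801/280
(x₁, y₁) = (4801, 280);  4801² − 294·280² = 1 ✓
(x_2, y_2) = (4801·4801 + 294·280·280, 4801·280 + 280·4801) = (46099201, 2688560)
(x_3, y_3) = (4801·46099201 + 294·280·2688560, 4801·2688560 + 280·46099201) = (442644523201, 25815552840)
(x_4, y_4) = (4801·442644523201 + 294·280·25815552840, 4801·25815552840 + 280·442644523201) = (4250272665676801, 247880935681120)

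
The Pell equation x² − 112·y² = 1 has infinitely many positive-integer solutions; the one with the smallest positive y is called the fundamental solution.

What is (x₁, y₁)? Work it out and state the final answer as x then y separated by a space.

√112 → a₀=10, period (1,1,2,1,1,20); ℓ=6 even so k=5
step 0: (10, 1)  from 10·(1,0) + (0,1)
step 1: (11, 1)  from 1·(10,1) + (1,0)
step 2: (21, 2)  from 1·(11,1) + (10,1)
…
step 4: (74, 7)  from 1·(53,5) + (21,2)
step 5: (127, 12)  from 1·(74,7) + (53,5)
(x₁, y₁) = (127, 12);  127² − 112·12² = 1 ✓

127 12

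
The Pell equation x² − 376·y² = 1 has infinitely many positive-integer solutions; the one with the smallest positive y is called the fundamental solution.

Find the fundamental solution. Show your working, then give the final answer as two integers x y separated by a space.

√376 = [19; 2,1,1,3,1,…,1,2,38, …], period ℓ=16 (even) → k=15
i=0: a=19 ⇒ p=19, q=1
…
i=6: a=2 ⇒ p=1241, q=64
…
i=8: a=4 ⇒ p=12953, q=668
…
i=13: a=1 ⇒ p=468441, q=24158
i=14: a=1 ⇒ p=837427, q=43187
i=15: a=2 ⇒ p=2143295, q=110532
fundamental: x₁=2143295, y₁=110532  (since 4593713457025 − 376·12217323024 = 1)

2143295 110532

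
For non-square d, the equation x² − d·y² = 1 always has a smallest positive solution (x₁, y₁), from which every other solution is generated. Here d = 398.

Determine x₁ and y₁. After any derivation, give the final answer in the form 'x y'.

399 20

√398 → a₀=19, period (1,18,1,38); ℓ=4 even so k=3
i=0: a=19 ⇒ p=19, q=1
…
i=2: a=18 ⇒ p=379, q=19
i=3: a=1 ⇒ p=399, q=20
→ (399, 20).  Check: 399²=159201, 398·20²=159200, difference 1.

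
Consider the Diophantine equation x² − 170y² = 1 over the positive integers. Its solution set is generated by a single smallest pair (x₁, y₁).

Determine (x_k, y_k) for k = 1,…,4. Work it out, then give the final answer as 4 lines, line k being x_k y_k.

d=170: √d = [13; 26] (ℓ=1, odd), read p_1/q_1
a_0=13:  p_0=13·1+0=13,  q_0=13·0+1=1
a_1=26:  p_1=26·13+1=339,  q_1=26·1+0=26
(x₁, y₁) = (339, 26);  339² − 170·26² = 1 ✓
k=2:  x_2 = 339·339+170·26·26 = 229841,  y_2 = 339·26+26·339 = 17628
k=3:  x_3 = 339·229841+170·26·17628 = 155831859,  y_3 = 339·17628+26·229841 = 11951758
k=4:  x_4 = 339·155831859+170·26·11951758 = 105653770561,  y_4 = 339·11951758+26·155831859 = 8103274296

339 26
229841 17628
155831859 11951758
105653770561 8103274296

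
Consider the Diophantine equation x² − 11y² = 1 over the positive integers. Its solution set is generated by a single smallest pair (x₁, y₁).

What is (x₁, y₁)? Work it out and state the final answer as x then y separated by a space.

√11 = [3; 3,6, …], period ℓ=2 (even) → k=1
i=0: a=3 ⇒ p=3, q=1
i=1: a=3 ⇒ p=10, q=3
(x₁, y₁) = (10, 3);  10² − 11·3² = 1 ✓

10 3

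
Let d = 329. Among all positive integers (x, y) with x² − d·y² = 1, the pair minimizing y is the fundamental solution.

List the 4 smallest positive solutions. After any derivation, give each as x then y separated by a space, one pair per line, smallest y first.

d=329: √d = [18; 7,4,2,1,1,4,1,1,2,4,7,36] (ℓ=12, even), read p_11/q_11
k=0  a_k=18  p_k/q_k = 18/1
…
k=2  a_k=4  p_k/q_k = 526/29
…
k=7  a_k=1  p_k/q_k = 16125/889
…
k=10  a_k=4  p_k/q_k = 328794/18127
k=11  a_k=7  p_k/q_k = 2376415/131016
fundamental: x₁=2376415, y₁=131016  (since 5647348252225 − 329·17165192256 = 1)
k=2:  x_2 = 2376415·2376415+329·131016·131016 = 11294696504449,  y_2 = 2376415·131016+131016·2376415 = 622696775280
k=3:  x_3 = 2376415·11294696504449+329·131016·622696775280 = 53681772387237964255,  y_3 = 2376415·622696775280+131016·11294696504449 = 2959571914453911384
k=4:  x_4 = 2376415·53681772387237964255+329·131016·2959571914453911384 = 255140338255224918953587201,  y_4 = 2376415·2959571914453911384+131016·53681772387237964255 = 14066342182173360946441440

2376415 131016
11294696504449 622696775280
53681772387237964255 2959571914453911384
255140338255224918953587201 14066342182173360946441440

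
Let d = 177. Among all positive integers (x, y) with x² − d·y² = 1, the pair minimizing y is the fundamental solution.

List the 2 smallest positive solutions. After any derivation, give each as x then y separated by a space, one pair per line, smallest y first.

√177 = [13; 3,3,2,8,2,3,3,26, …], period ℓ=8 (even) → k=7
step 0: (13, 1)  from 13·(1,0) + (0,1)
…
step 2: (133, 10)  from 3·(40,3) + (13,1)
step 3: (306, 23)  from 2·(133,10) + (40,3)
…
step 6: (18985, 1427)  from 3·(5468,411) + (2581,194)
step 7: (62423, 4692)  from 3·(18985,1427) + (5468,411)
fundamental: x₁=62423, y₁=4692  (since 3896630929 − 177·22014864 = 1)
(x_2, y_2) = (62423·62423 + 177·4692·4692, 62423·4692 + 4692·62423) = (7793261857, 585777432)

62423 4692
7793261857 585777432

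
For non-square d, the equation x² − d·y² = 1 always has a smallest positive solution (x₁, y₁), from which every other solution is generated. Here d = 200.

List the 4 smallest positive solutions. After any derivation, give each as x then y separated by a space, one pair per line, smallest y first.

√200 → a₀=14, period (7,28); ℓ=2 even so k=1
i=0: a=14 ⇒ p=14, q=1
i=1: a=7 ⇒ p=99, q=7
fundamental: x₁=99, y₁=7  (since 9801 − 200·49 = 1)
(x_2, y_2) = (99·99 + 200·7·7, 99·7 + 7·99) = (19601, 1386)
(x_3, y_3) = (99·19601 + 200·7·1386, 99·1386 + 7·19601) = (3880899, 274421)
(x_4, y_4) = (99·3880899 + 200·7·274421, 99·274421 + 7·3880899) = (768398401, 54333972)

99 7
19601 1386
3880899 274421
768398401 54333972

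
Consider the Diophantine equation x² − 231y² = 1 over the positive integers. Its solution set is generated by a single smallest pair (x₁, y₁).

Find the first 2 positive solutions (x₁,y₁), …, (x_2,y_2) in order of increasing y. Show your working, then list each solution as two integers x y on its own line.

[15; 5,30] for √231; ℓ=2 ⇒ convergent index 1
k=0  a_k=15  p_k/q_k = 15/1
k=1  a_k=5  p_k/q_k = 76/5
→ (76, 5).  Check: 76²=5776, 231·5²=5775, difference 1.
n=2: (76,5)∘(76,5) = (76·76+231·5·5, 76·5+5·76) = (11551,760)

76 5
11551 760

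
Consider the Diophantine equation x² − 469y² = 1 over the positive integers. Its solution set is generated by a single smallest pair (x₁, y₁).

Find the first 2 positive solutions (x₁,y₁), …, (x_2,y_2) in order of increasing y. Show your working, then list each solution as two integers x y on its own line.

137215 6336
37655912449 1738788480

d=469: √d = [21; 1,1,1,10,6,10,1,1,1,42] (ℓ=10, even), read p_9/q_9
i=0: a=21 ⇒ p=21, q=1
…
i=2: a=1 ⇒ p=43, q=2
i=3: a=1 ⇒ p=65, q=3
…
i=7: a=1 ⇒ p=47146, q=2177
i=8: a=1 ⇒ p=90069, q=4159
i=9: a=1 ⇒ p=137215, q=6336
fundamental: x₁=137215, y₁=6336  (since 18827956225 − 469·40144896 = 1)
n=2: (137215,6336)∘(137215,6336) = (137215·137215+469·6336·6336, 137215·6336+6336·137215) = (37655912449,1738788480)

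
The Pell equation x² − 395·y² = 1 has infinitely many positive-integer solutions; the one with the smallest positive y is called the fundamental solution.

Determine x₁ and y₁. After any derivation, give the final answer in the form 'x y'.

√395 = [19; 1,6,1,38, …], period ℓ=4 (even) → k=3
step 0: (19, 1)  from 19·(1,0) + (0,1)
step 1: (20, 1)  from 1·(19,1) + (1,0)
step 2: (139, 7)  from 6·(20,1) + (19,1)
step 3: (159, 8)  from 1·(139,7) + (20,1)
fundamental: x₁=159, y₁=8  (since 25281 − 395·64 = 1)

159 8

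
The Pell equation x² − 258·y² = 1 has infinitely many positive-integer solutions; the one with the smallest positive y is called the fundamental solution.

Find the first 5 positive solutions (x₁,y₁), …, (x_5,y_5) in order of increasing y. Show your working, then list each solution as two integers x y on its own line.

d=258: √d = [16; 16,32] (ℓ=2, even), read p_1/q_1
a_0=16:  p_0=16·1+0=16,  q_0=16·0+1=1
a_1=16:  p_1=16·16+1=257,  q_1=16·1+0=16
→ (257, 16).  Check: 257²=66049, 258·16²=66048, difference 1.
(257+16√258)^2 = 132097 + 8224√258
(257+16√258)^3 = 67897601 + 4227120√258
(257+16√258)^4 = 34899234817 + 2172731456√258
(257+16√258)^5 = 17938138798337 + 1116779741264√258

257 16
132097 8224
67897601 4227120
34899234817 2172731456
17938138798337 1116779741264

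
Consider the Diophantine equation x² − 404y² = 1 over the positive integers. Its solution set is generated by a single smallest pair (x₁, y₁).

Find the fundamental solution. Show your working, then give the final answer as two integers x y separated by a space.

201 10

d=404: √d = [20; 10,40] (ℓ=2, even), read p_1/q_1
i=0: a=20 ⇒ p=20, q=1
i=1: a=10 ⇒ p=201, q=10
(x₁, y₁) = (201, 10);  201² − 404·10² = 1 ✓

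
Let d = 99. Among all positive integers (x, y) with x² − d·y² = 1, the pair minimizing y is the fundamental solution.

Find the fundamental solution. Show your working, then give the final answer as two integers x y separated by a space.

[9; 1,18] for √99; ℓ=2 ⇒ convergent index 1
a_0=9:  p_0=9·1+0=9,  q_0=9·0+1=1
a_1=1:  p_1=1·9+1=10,  q_1=1·1+0=1
(x₁, y₁) = (10, 1);  10² − 99·1² = 1 ✓

10 1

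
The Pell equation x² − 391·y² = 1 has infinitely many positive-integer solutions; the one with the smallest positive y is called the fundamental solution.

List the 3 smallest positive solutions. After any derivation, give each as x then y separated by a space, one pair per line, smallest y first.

d=391: √d = [19; 1,3,2,2,1,…,3,1,38] (ℓ=16, even), read p_15/q_15
step 0: (19, 1)  from 19·(1,0) + (0,1)
…
step 2: (79, 4)  from 3·(20,1) + (19,1)
…
step 7: (2709, 137)  from 2·(1048,53) + (613,31)
…
step 12: (696292, 35213)  from 2·(268013,13554) + (160266,8105)
…
step 14: (5678083, 287153)  from 3·(1660597,83980) + (696292,35213)
step 15: (7338680, 371133)  from 1·(5678083,287153) + (1660597,83980)
→ (7338680, 371133).  Check: 7338680²=53856224142400, 391·371133²=53856224142399, difference 1.
(x_2, y_2) = (7338680·7338680 + 391·371133·371133, 7338680·371133 + 371133·7338680) = (107712448284799, 5447252648880)
(x_3, y_3) = (7338680·107712448284799 + 391·371133·5447252648880, 7338680·5447252648880 + 371133·107712448284799) = (1580934379957370111960, 79951288138564985667)

7338680 371133
107712448284799 5447252648880
1580934379957370111960 79951288138564985667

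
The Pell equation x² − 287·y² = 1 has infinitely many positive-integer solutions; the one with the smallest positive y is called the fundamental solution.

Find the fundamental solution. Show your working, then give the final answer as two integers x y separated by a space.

√287 → a₀=16, period (1,15,1,32); ℓ=4 even so k=3
i=0: a=16 ⇒ p=16, q=1
…
i=2: a=15 ⇒ p=271, q=16
i=3: a=1 ⇒ p=288, q=17
(x₁, y₁) = (288, 17);  288² − 287·17² = 1 ✓

288 17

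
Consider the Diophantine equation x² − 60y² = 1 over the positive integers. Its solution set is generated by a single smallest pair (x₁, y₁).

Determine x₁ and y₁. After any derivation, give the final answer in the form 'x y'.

[7; 1,2,1,14] for √60; ℓ=4 ⇒ convergent index 3
k=0  a_k=7  p_k/q_k = 7/1
k=1  a_k=1  p_k/q_k = 8/1
k=2  a_k=2  p_k/q_k = 23/3
k=3  a_k=1  p_k/q_k = 31/4
(x₁, y₁) = (31, 4);  31² − 60·4² = 1 ✓

31 4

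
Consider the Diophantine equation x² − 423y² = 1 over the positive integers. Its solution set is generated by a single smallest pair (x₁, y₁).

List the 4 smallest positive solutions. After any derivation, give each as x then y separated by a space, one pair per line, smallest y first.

√423 → a₀=20, period (1,1,3,4,3,1,1,40); ℓ=8 even so k=7
step 0: (20, 1)  from 20·(1,0) + (0,1)
step 1: (21, 1)  from 1·(20,1) + (1,0)
step 2: (41, 2)  from 1·(21,1) + (20,1)
step 3: (144, 7)  from 3·(41,2) + (21,1)
…
step 5: (1995, 97)  from 3·(617,30) + (144,7)
step 6: (2612, 127)  from 1·(1995,97) + (617,30)
step 7: (4607, 224)  from 1·(2612,127) + (1995,97)
→ (4607, 224).  Check: 4607²=21224449, 423·224²=21224448, difference 1.
n=2: (4607,224)∘(4607,224) = (4607·4607+423·224·224, 4607·224+224·4607) = (42448897,2063936)
n=3: (42448897,2063936)∘(4607,224) = (4607·42448897+423·224·2063936, 4607·2063936+224·42448897) = (391124132351,19017106080)
n=4: (391124132351,19017106080)∘(4607,224) = (4607·391124132351+423·224·19017106080, 4607·19017106080+224·391124132351) = (3603817713033217,175223613357184)

4607 224
42448897 2063936
391124132351 19017106080
3603817713033217 175223613357184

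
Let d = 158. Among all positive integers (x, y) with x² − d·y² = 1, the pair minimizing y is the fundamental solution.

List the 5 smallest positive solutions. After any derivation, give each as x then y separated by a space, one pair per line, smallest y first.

7743 616
119908097 9539376
1856896782399 147726776120
28755903452322817 2287696845454944
445313919005774361663 35427273200988486664

d=158: √d = [12; 1,1,3,12,3,1,1,24] (ℓ=8, even), read p_7/q_7
i=0: a=12 ⇒ p=12, q=1
i=1: a=1 ⇒ p=13, q=1
…
i=3: a=3 ⇒ p=88, q=7
…
i=5: a=3 ⇒ p=3331, q=265
i=6: a=1 ⇒ p=4412, q=351
i=7: a=1 ⇒ p=7743, q=616
→ (7743, 616).  Check: 7743²=59954049, 158·616²=59954048, difference 1.
(7743+616√158)^2 = 119908097 + 9539376√158
(7743+616√158)^3 = 1856896782399 + 147726776120√158
(7743+616√158)^4 = 28755903452322817 + 2287696845454944√158
(7743+616√158)^5 = 445313919005774361663 + 35427273200988486664√158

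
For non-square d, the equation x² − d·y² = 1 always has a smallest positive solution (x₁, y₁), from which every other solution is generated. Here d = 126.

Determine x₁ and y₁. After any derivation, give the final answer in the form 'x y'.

449 40

[11; 4,2,4,22] for √126; ℓ=4 ⇒ convergent index 3
k=0  a_k=11  p_k/q_k = 11/1
…
k=2  a_k=2  p_k/q_k = 101/9
k=3  a_k=4  p_k/q_k = 449/40
→ (449, 40).  Check: 449²=201601, 126·40²=201600, difference 1.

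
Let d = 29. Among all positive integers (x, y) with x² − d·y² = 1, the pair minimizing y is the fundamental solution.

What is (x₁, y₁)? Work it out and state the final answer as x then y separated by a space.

9801 1820

[5; 2,1,1,2,10] for √29; ℓ=5 ⇒ convergent index 9
k=0  a_k=5  p_k/q_k = 5/1
k=1  a_k=2  p_k/q_k = 11/2
…
k=3  a_k=1  p_k/q_k = 27/5
…
k=6  a_k=2  p_k/q_k = 1524/283
…
k=8  a_k=1  p_k/q_k = 3775/701
k=9  a_k=2  p_k/q_k = 9801/1820
(x₁, y₁) = (9801, 1820);  9801² − 29·1820² = 1 ✓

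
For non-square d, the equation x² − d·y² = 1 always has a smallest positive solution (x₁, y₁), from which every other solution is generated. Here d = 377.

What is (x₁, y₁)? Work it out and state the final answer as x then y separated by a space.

√377 = [19; 2,2,2,38, …], period ℓ=4 (even) → k=3
i=0: a=19 ⇒ p=19, q=1
i=1: a=2 ⇒ p=39, q=2
i=2: a=2 ⇒ p=97, q=5
i=3: a=2 ⇒ p=233, q=12
→ (233, 12).  Check: 233²=54289, 377·12²=54288, difference 1.

233 12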